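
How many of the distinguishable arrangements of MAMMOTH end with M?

360

With the last slot taken by M, it remains to arrange the other 6 letters (AMMOTH).
Those 6 letters have M appearing twice, giving (6)!/(2!) = 360.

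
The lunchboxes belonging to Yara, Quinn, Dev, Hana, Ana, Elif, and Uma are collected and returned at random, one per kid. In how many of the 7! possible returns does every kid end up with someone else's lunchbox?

1854

This is the derangement count D_7: permutations of 7 items with no fixed point.
By inclusion–exclusion this is Σ_{j=0}^{7} (−1)^j C(7,j)·(7−j)!.
Computing: 5040 − 5040 + 2520 − 840 + 210 − 42 + 7 − 1 = 1854.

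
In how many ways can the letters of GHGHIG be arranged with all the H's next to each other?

Treat the 2 copies of H as a single block. The multiset to arrange is then {HH, G, G, G, I}, 5 items in all.
That gives (5)!/(3!) = 20 arrangements.

20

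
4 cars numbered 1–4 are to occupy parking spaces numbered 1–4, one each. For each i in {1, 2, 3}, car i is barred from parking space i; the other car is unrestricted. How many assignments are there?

Let Aᵢ (for i ∈ {1, 2, 3}) be the placements that put car i in its forbidden parking space. Any j of these fix j positions, leaving (4−j)! ways to fill the rest, and there are C(3,j) ways to pick which j.
By inclusion–exclusion, the number of valid placements is Σ_{j=0}^{3} (−1)^j C(3,j)·(4−j)!.
Computing: 24 − 18 + 6 − 1 = 11.

11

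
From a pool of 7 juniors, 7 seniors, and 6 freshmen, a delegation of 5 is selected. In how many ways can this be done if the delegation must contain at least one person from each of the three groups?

Unrestricted: C(20,5) = 15504 ways to pick any 5 of the 20.
Selections missing a whole group: no juniors → C(13,5) = 1287; no seniors → C(13,5) = 1287; no freshmen → C(14,5) = 2002.
Add back selections omitting two groups (i.e. drawn from a single group): C(7,5) + C(7,5) + C(6,5) = 48.
By inclusion–exclusion: 15504 − 4576 + 48 = 10976.

10976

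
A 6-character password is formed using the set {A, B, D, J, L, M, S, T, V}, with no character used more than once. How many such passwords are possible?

With no repetition, fill the 6 characters in order: 9 choices, then 8, down to 4.
9 × 8 × 7 × 6 × 5 × 4 = 60480.

60480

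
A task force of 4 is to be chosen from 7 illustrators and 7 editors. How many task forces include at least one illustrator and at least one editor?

931

With no constraint there are C(14,4) = 1001 possible selections.
Selections missing a whole group: no illustrators → C(7,4) = 35; no editors → C(7,4) = 35.
Both groups omitted at once is impossible, so 1001 − 70 = 931.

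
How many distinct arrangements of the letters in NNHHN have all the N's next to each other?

3

Treat the 3 copies of N as a single block. The multiset to arrange is then {NNN, H, H}, 3 items in all.
That gives (3)!/(2!) = 3 arrangements.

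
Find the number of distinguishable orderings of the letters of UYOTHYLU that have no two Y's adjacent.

Total arrangements of UYOTHYLU: 8!/(2!·2!) = 10080.
If the two Y's are adjacent, glue them into one block, leaving 7 items to arrange: (7)!/(2!) = 2520 ways.
Subtracting, 10080 − 2520 = 7560 arrangements keep the Y's apart.

7560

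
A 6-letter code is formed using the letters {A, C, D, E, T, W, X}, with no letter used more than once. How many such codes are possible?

5040

This is a permutation of 6 out of 7: P(7,6) = 7!/1!.
7 × 6 × 5 × 4 × 3 × 2 = 5040.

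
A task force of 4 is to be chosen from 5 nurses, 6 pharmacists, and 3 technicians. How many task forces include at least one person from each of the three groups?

495

With no constraint there are C(14,4) = 1001 possible selections.
Subtract selections that omit an entire group: no nurses → C(9,4) = 126; no pharmacists → C(8,4) = 70; no technicians → C(11,4) = 330.
Add back selections omitting two groups (i.e. drawn from a single group): C(5,4) + C(6,4) + C(3,4) = 20.
By inclusion–exclusion: 1001 − 526 + 20 = 495.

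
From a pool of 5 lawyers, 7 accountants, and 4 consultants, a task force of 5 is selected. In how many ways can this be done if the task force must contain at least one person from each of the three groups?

With no constraint there are C(16,5) = 4368 possible selections.
Selections missing a whole group: no lawyers → C(11,5) = 462; no accountants → C(9,5) = 126; no consultants → C(12,5) = 792.
Add back selections omitting two groups (i.e. drawn from a single group): C(5,5) + C(7,5) + C(4,5) = 22.
By inclusion–exclusion: 4368 − 1380 + 22 = 3010.

3010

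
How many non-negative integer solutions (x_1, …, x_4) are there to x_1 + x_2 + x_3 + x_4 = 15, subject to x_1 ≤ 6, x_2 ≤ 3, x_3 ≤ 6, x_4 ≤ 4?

By stars and bars, unrestricted non-negative solutions to x_1+…+x_4 = 15 number C(15+3,3) = 816.
Subtract solutions that violate a single cap (substitute x_i' = x_i − (cap_i+1)): x_1 ≥ 7 gives C(11,3) = 165; x_2 ≥ 4 gives C(14,3) = 364; x_3 ≥ 7 gives C(11,3) = 165; x_4 ≥ 5 gives C(13,3) = 286. Together 980.
Add back pairs where two caps are both exceeded: 35 + 4 + 20 + 35 + 84 + 20 = 198.
By inclusion–exclusion the count is 816 − 980 + 198 = 34.

34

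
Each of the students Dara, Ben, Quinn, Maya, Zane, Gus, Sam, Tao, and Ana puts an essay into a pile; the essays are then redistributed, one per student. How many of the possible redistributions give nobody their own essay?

133496

Count assignments avoiding every fixed point. For any j of the 9 students fixed to their own essay, the other 9−j can be arranged in (9−j)! ways.
By inclusion–exclusion this is Σ_{j=0}^{9} (−1)^j C(9,j)·(9−j)!.
Computing: 362880 − 362880 + 181440 − 60480 + 15120 − 3024 + 504 − 72 + 9 − 1 = 133496.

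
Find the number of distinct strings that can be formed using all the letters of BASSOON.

1260

BASSOON has 7 letters with O appearing twice and S appearing twice.
Dividing 7! = 5040 by 2!·2! = 4 for the repeated letters gives 1260.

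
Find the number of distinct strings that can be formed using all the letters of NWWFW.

20

The 5 letters of NWWFW have repeats: W appearing 3 times.
Dividing 5! = 120 by 3! = 6 for the repeated letters gives 20.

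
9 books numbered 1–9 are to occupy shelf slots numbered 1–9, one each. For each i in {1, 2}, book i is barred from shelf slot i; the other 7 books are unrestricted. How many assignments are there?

Let Aᵢ (for i ∈ {1, 2}) be the placements that put book i in its forbidden shelf slot. Any j of these fix j positions, leaving (9−j)! ways to fill the rest, and there are C(2,j) ways to pick which j.
By inclusion–exclusion, the number of valid placements is Σ_{j=0}^{2} (−1)^j C(2,j)·(9−j)!.
Computing: 362880 − 80640 + 5040 = 287280.

287280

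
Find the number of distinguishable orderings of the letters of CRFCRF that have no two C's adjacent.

There are 6!/(2!·2!·2!) = 90 arrangements of CRFCRF in total.
If the two C's are adjacent, glue them into one block, leaving 5 items to arrange: (5)!/(2!·2!) = 30 ways.
Subtracting, 90 − 30 = 60 arrangements keep the C's apart.

60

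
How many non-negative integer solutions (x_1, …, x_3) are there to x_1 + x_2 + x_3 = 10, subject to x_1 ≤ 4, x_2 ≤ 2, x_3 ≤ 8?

12

Without the upper bounds there are C(12,2) = 66 ways to split 10 among 3 variables.
Subtract solutions that violate a single cap (substitute x_i' = x_i − (cap_i+1)): x_1 ≥ 5 gives C(7,2) = 21; x_2 ≥ 3 gives C(9,2) = 36; x_3 ≥ 9 gives C(3,2) = 3. Together 60.
Add back pairs where two caps are both exceeded: 6 + 0 + 0 = 6.
By inclusion–exclusion the count is 66 − 60 + 6 = 12.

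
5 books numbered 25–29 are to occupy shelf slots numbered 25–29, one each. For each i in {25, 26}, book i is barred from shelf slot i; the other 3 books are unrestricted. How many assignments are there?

Let Aᵢ (for i ∈ {25, 26}) be the placements that put book i in its forbidden shelf slot. Any j of these fix j positions, leaving (5−j)! ways to fill the rest, and there are C(2,j) ways to pick which j.
By inclusion–exclusion, the number of valid placements is Σ_{j=0}^{2} (−1)^j C(2,j)·(5−j)!.
Computing: 120 − 48 + 6 = 78.

78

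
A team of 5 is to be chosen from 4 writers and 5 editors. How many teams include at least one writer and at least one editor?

125

With no constraint there are C(9,5) = 126 possible selections.
Subtract selections that omit an entire group: no writers → C(5,5) = 1; no editors → C(4,5) = 0.
Both groups omitted at once is impossible, so 126 − 1 = 125.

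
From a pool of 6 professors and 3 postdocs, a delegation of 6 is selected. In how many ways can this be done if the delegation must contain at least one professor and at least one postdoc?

83

Unrestricted: C(9,6) = 84 ways to pick any 6 of the 9.
Subtract selections that omit an entire group: no professors → C(3,6) = 0; no postdocs → C(6,6) = 1.
Both groups omitted at once is impossible, so 84 − 1 = 83.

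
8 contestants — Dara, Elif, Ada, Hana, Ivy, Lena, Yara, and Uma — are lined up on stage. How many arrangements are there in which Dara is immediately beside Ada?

10080

Place the 6 others and the Dara-Ada pair as 7 objects in a line; the pair has 2 internal arrangements.
So the count is 2·(7)! = 10080.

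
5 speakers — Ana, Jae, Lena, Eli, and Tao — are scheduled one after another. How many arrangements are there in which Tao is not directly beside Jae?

Of the 5! = 120 arrangements, those with Tao and Jae adjacent number 2 × 4! = 48 (treat the pair as a block with 2 internal orders).
Complementary counting: 120 − 48 = 72.

72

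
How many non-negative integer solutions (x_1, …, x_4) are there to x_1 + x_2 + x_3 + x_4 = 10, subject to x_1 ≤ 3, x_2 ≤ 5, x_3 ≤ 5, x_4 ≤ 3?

By stars and bars, unrestricted non-negative solutions to x_1+…+x_4 = 10 number C(10+3,3) = 286.
Subtract solutions that violate a single cap (substitute x_i' = x_i − (cap_i+1)): x_1 ≥ 4 gives C(9,3) = 84; x_2 ≥ 6 gives C(7,3) = 35; x_3 ≥ 6 gives C(7,3) = 35; x_4 ≥ 4 gives C(9,3) = 84. Together 238.
Add back pairs where two caps are both exceeded: 1 + 1 + 10 + 0 + 1 + 1 = 14.
By inclusion–exclusion the count is 286 − 238 + 14 = 62.

62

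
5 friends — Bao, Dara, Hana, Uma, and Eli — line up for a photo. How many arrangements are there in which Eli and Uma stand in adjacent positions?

48

Place the 3 others and the Eli-Uma pair as 4 objects in a line; the pair has 2 internal arrangements.
So the count is 2·(4)! = 48.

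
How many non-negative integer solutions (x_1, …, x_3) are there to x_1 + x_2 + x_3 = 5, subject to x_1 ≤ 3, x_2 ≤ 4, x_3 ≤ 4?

16

Ignoring the caps, the number of non-negative solutions to x_1+…+x_3 = 5 is C(7,2) = 21.
Subtract solutions that violate a single cap (substitute x_i' = x_i − (cap_i+1)): x_1 ≥ 4 gives C(3,2) = 3; x_2 ≥ 5 gives C(2,2) = 1; x_3 ≥ 5 gives C(2,2) = 1. Together 5.
No two caps can be exceeded simultaneously, so the pair terms are all 0.
By inclusion–exclusion the count is 21 − 5 + 0 = 16.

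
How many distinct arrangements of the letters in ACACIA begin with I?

Fix I in the first position and arrange the remaining 5 letters.
Those 5 letters have A appearing 3 times and C appearing twice, giving (5)!/(3!·2!) = 10.

10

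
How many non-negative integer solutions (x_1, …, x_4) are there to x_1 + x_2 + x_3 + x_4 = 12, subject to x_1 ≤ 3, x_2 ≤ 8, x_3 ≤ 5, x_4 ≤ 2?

53

Without the upper bounds there are C(15,3) = 455 ways to split 12 among 4 variables.
Subtract solutions that violate a single cap (substitute x_i' = x_i − (cap_i+1)): x_1 ≥ 4 gives C(11,3) = 165; x_2 ≥ 9 gives C(6,3) = 20; x_3 ≥ 6 gives C(9,3) = 84; x_4 ≥ 3 gives C(12,3) = 220. Together 489.
Add back pairs where two caps are both exceeded: 0 + 10 + 56 + 0 + 1 + 20 = 87.
By inclusion–exclusion the count is 455 − 489 + 87 = 53.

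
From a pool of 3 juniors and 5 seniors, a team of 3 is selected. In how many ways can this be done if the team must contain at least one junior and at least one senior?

Total 3-person selections from all 8: C(8,3) = 56.
Selections missing a whole group: no juniors → C(5,3) = 10; no seniors → C(3,3) = 1.
Both groups omitted at once is impossible, so 56 − 11 = 45.

45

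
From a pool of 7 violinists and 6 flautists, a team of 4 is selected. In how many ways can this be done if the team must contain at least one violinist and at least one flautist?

665

With no constraint there are C(13,4) = 715 possible selections.
Selections missing a whole group: no violinists → C(6,4) = 15; no flautists → C(7,4) = 35.
Both groups omitted at once is impossible, so 715 − 50 = 665.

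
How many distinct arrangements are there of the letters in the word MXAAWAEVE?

30240

The 9 letters of MXAAWAEVE have repeats: A appearing 3 times and E appearing twice.
The number of distinct arrangements is 9!/(3!·2!) = 362880/12 = 30240.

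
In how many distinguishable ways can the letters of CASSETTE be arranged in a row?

5040

CASSETTE has 8 letters with E appearing twice, S appearing twice, and T appearing twice.
So there are 8! / (2!·2!·2!) = 5040 distinguishable arrangements.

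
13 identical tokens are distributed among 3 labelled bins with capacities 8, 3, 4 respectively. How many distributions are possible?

6

Without the upper bounds there are C(15,2) = 105 ways to split 13 among 3 bins.
Subtract solutions that violate a single cap (substitute x_i' = x_i − (cap_i+1)): x_1 ≥ 9 gives C(6,2) = 15; x_2 ≥ 4 gives C(11,2) = 55; x_3 ≥ 5 gives C(10,2) = 45. Together 115.
Add back pairs where two caps are both exceeded: 1 + 0 + 15 = 16.
By inclusion–exclusion the count is 105 − 115 + 16 = 6.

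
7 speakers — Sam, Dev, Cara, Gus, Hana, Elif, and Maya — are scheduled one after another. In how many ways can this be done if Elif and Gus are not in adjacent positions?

3600

Of the 7! = 5040 arrangements, those with Elif and Gus adjacent number 2 × 6! = 1440 (treat the pair as a block with 2 internal orders).
Complementary counting: 5040 − 1440 = 3600.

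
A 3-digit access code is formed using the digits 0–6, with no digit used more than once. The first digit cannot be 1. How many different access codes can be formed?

180

The first digit has 7−1 = 6 choices (anything except 1).
The remaining 2 digits are filled from the other 6 symbols without repetition: 6 × 5 = 30.
Total: 6 × 30 = 180.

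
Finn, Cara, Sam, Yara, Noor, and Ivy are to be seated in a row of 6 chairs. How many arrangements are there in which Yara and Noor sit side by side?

Place the 4 others and the Yara-Noor pair as 5 objects in a line; the pair has 2 internal arrangements.
That gives 2 × 5! = 2 × 120 = 240.

240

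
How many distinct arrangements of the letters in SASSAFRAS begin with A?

840

Fix A in the first position and arrange the remaining 8 letters.
Those 8 letters have A appearing twice and S appearing 4 times, giving (8)!/(4!·2!) = 840.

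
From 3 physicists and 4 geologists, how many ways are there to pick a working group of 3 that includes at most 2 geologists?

Split by how many geologists are chosen (0 through 2).
Sum: C(4,0)·C(3,3) + C(4,1)·C(3,2) + C(4,2)·C(3,1) = 1 + 12 + 18 = 31.

31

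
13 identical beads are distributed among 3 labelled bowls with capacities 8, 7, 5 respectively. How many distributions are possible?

33

Ignoring the caps, the number of non-negative solutions to x_1+…+x_3 = 13 is C(15,2) = 105.
Subtract solutions that violate a single cap (substitute x_i' = x_i − (cap_i+1)): x_1 ≥ 9 gives C(6,2) = 15; x_2 ≥ 8 gives C(7,2) = 21; x_3 ≥ 6 gives C(9,2) = 36. Together 72.
No two caps can be exceeded simultaneously, so the pair terms are all 0.
By inclusion–exclusion the count is 105 − 72 + 0 = 33.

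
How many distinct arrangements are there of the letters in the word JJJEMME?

210

Letter multiplicities in JJJEMME: E×2, J×3, M×2.
So there are 7! / (3!·2!·2!) = 210 distinguishable arrangements.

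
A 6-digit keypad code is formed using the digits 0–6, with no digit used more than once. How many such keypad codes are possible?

5040

This is a permutation of 6 out of 7: P(7,6) = 7!/1!.
That product is 7 × 6 × 5 × 4 × 3 × 2 = 5040.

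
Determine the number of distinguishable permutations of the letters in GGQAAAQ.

GGQAAAQ has 7 letters with A appearing 3 times, G appearing twice, and Q appearing twice.
So there are 7! / (3!·2!·2!) = 210 distinguishable arrangements.

210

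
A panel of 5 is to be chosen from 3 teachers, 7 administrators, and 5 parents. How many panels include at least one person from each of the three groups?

Total 5-person selections from all 15: C(15,5) = 3003.
Selections missing a whole group: no teachers → C(12,5) = 792; no administrators → C(8,5) = 56; no parents → C(10,5) = 252.
Add back selections omitting two groups (i.e. drawn from a single group): C(3,5) + C(7,5) + C(5,5) = 22.
By inclusion–exclusion: 3003 − 1100 + 22 = 1925.

1925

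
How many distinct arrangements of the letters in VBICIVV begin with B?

60

Fix B in the first position and arrange the remaining 6 letters.
Those 6 letters have I appearing twice and V appearing 3 times, giving (6)!/(3!·2!) = 60.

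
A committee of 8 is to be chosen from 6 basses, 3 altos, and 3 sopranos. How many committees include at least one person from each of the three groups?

477

Unrestricted: C(12,8) = 495 ways to pick any 8 of the 12.
Selections missing a whole group: no basses → C(6,8) = 0; no altos → C(9,8) = 9; no sopranos → C(9,8) = 9.
Add back selections omitting two groups (i.e. drawn from a single group): C(6,8) + C(3,8) + C(3,8) = 0.
By inclusion–exclusion: 495 − 18 + 0 = 477.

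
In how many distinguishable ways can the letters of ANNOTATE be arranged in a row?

5040

The 8 letters of ANNOTATE have repeats: A appearing twice, N appearing twice, and T appearing twice.
The number of distinct arrangements is 8!/(2!·2!·2!) = 40320/8 = 5040.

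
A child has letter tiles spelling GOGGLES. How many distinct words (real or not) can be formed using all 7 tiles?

840

GOGGLES has 7 letters with G appearing 3 times.
The number of distinct arrangements is 7!/(3!) = 5040/6 = 840.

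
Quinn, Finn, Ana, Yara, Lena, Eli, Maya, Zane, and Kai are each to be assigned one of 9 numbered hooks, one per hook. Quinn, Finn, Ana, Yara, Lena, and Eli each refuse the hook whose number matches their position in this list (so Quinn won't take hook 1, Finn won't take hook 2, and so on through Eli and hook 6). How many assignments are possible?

183822

Let Aᵢ (for 1 ≤ i ≤ 6) be the placements that put person i in their forbidden hook. Any j of these fix j positions, leaving (9−j)! ways to fill the rest, and there are C(6,j) ways to pick which j.
By inclusion–exclusion, the number of valid placements is Σ_{j=0}^{6} (−1)^j C(6,j)·(9−j)!.
Computing: 362880 − 241920 + 75600 − 14400 + 1800 − 144 + 6 = 183822.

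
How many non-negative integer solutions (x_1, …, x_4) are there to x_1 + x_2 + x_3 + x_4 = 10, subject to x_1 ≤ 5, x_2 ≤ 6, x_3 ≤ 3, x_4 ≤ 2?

53

By stars and bars, unrestricted non-negative solutions to x_1+…+x_4 = 10 number C(10+3,3) = 286.
Subtract solutions that violate a single cap (substitute x_i' = x_i − (cap_i+1)): x_1 ≥ 6 gives C(7,3) = 35; x_2 ≥ 7 gives C(6,3) = 20; x_3 ≥ 4 gives C(9,3) = 84; x_4 ≥ 3 gives C(10,3) = 120. Together 259.
Add back pairs where two caps are both exceeded: 0 + 1 + 4 + 0 + 1 + 20 = 26.
By inclusion–exclusion the count is 286 − 259 + 26 = 53.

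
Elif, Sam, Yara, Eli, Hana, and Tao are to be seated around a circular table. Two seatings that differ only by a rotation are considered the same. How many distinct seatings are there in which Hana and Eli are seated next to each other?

48

Glue Hana and Eli into a block (2 internal orders). Seating 5 units around a circle gives (4)! arrangements.
So 2 × (4)! = 2 × 24 = 48.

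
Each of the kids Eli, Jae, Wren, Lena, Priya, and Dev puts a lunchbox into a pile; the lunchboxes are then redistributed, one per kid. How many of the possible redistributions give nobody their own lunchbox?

This is the derangement count D_6: permutations of 6 items with no fixed point.
By inclusion–exclusion this is Σ_{j=0}^{6} (−1)^j C(6,j)·(6−j)!.
Computing: 720 − 720 + 360 − 120 + 30 − 6 + 1 = 265.

265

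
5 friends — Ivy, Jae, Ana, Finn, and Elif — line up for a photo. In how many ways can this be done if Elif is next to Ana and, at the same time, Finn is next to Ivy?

24

Treat {Elif,Ana} as one block (2 orders) and {Finn,Ivy} as another (2 orders).
That leaves 3 units to arrange: 2 × 2 × 3! = 4 × 6 = 24.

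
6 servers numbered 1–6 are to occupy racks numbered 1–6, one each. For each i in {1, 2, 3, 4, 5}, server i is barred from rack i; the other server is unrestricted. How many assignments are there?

Let Aᵢ (for 1 ≤ i ≤ 5) be the placements that put server i in its forbidden rack. Any j of these fix j positions, leaving (6−j)! ways to fill the rest, and there are C(5,j) ways to pick which j.
By inclusion–exclusion, the number of valid placements is Σ_{j=0}^{5} (−1)^j C(5,j)·(6−j)!.
Computing: 720 − 600 + 240 − 60 + 10 − 1 = 309.

309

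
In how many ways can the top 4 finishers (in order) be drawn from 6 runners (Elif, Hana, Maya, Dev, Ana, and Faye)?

360

There are 6 choices for 1st place, 5 for 2nd, and so on down to 3 for position 4.
That gives 6 × 5 × 4 × 3 = 360.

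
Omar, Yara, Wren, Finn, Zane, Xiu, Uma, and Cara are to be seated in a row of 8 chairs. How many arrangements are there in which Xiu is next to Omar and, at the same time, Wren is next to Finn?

2880

Treat {Xiu,Omar} as one block (2 orders) and {Wren,Finn} as another (2 orders).
That leaves 6 units to arrange: 2 × 2 × 6! = 4 × 720 = 2880.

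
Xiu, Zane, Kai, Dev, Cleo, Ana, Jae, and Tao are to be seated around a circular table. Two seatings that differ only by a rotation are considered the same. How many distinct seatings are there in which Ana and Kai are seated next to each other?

1440

Treat {Ana, Kai} as one unit (2 internal orders) and seat the resulting 7 units around the table: (6)! circular arrangements.
So 2 × (6)! = 2 × 720 = 1440.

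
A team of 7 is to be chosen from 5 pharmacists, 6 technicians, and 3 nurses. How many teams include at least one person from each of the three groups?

Unrestricted: C(14,7) = 3432 ways to pick any 7 of the 14.
Selections missing a whole group: no pharmacists → C(9,7) = 36; no technicians → C(8,7) = 8; no nurses → C(11,7) = 330.
Add back selections omitting two groups (i.e. drawn from a single group): C(5,7) + C(6,7) + C(3,7) = 0.
By inclusion–exclusion: 3432 − 374 + 0 = 3058.

3058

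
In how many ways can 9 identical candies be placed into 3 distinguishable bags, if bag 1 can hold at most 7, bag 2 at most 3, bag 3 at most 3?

Without the upper bounds there are C(11,2) = 55 ways to split 9 among 3 bags.
Subtract solutions that violate a single cap (substitute x_i' = x_i − (cap_i+1)): x_1 ≥ 8 gives C(3,2) = 3; x_2 ≥ 4 gives C(7,2) = 21; x_3 ≥ 4 gives C(7,2) = 21. Together 45.
Add back pairs where two caps are both exceeded: 0 + 0 + 3 = 3.
By inclusion–exclusion the count is 55 − 45 + 3 = 13.

13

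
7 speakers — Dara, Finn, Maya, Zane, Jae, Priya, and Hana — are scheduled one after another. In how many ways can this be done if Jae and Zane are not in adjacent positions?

There are 7! = 5040 arrangements in all. If Jae and Zane are adjacent, merging them into one block gives 2·(6)! = 1440 arrangements.
So 5040 − 1440 = 3600 arrangements keep them apart.

3600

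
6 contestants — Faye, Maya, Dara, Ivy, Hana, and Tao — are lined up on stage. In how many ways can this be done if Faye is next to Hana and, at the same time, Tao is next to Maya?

Treat {Faye,Hana} as one block (2 orders) and {Tao,Maya} as another (2 orders).
That leaves 4 units to arrange: 2 × 2 × 4! = 4 × 24 = 96.

96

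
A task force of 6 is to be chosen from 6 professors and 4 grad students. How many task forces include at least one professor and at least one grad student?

209

Total 6-person selections from all 10: C(10,6) = 210.
Subtract selections that omit an entire group: no professors → C(4,6) = 0; no grad students → C(6,6) = 1.
Both groups omitted at once is impossible, so 210 − 1 = 209.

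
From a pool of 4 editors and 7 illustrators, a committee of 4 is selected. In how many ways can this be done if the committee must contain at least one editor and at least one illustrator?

With no constraint there are C(11,4) = 330 possible selections.
Subtract selections that omit an entire group: no editors → C(7,4) = 35; no illustrators → C(4,4) = 1.
Both groups omitted at once is impossible, so 330 − 36 = 294.

294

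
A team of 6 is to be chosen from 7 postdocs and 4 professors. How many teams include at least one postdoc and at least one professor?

455

Total 6-person selections from all 11: C(11,6) = 462.
Subtract selections that omit an entire group: no postdocs → C(4,6) = 0; no professors → C(7,6) = 7.
Both groups omitted at once is impossible, so 462 − 7 = 455.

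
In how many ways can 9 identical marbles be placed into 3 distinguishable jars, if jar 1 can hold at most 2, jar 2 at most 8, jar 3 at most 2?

8

Ignoring the caps, the number of non-negative solutions to x_1+…+x_3 = 9 is C(11,2) = 55.
Subtract solutions that violate a single cap (substitute x_i' = x_i − (cap_i+1)): x_1 ≥ 3 gives C(8,2) = 28; x_2 ≥ 9 gives C(2,2) = 1; x_3 ≥ 3 gives C(8,2) = 28. Together 57.
Add back pairs where two caps are both exceeded: 0 + 10 + 0 = 10.
By inclusion–exclusion the count is 55 − 57 + 10 = 8.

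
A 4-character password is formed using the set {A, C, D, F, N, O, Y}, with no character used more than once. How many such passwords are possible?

Choose and order 4 of the 7 symbols: the first character has 7 options, the next 6, then 5, 4.
7 × 6 × 5 × 4 = 840.

840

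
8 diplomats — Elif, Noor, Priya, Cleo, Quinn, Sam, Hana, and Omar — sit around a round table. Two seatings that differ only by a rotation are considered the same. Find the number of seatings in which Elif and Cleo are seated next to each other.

1440

Glue Elif and Cleo into a block (2 internal orders). Seating 7 units around a circle gives (6)! arrangements.
So 2 × (6)! = 2 × 720 = 1440.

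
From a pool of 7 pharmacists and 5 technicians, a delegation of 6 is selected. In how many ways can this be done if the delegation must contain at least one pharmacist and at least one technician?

Unrestricted: C(12,6) = 924 ways to pick any 6 of the 12.
Selections missing a whole group: no pharmacists → C(5,6) = 0; no technicians → C(7,6) = 7.
Both groups omitted at once is impossible, so 924 − 7 = 917.

917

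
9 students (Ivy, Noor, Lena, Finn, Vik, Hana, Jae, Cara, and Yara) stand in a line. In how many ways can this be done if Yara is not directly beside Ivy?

282240

Of the 9! = 362880 arrangements, those with Yara and Ivy adjacent number 2 × 8! = 80640 (treat the pair as a block with 2 internal orders).
So 362880 − 80640 = 282240 arrangements keep them apart.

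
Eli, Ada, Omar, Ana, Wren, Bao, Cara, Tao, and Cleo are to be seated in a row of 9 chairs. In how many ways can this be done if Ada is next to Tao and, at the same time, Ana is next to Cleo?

Treat {Ada,Tao} as one block (2 orders) and {Ana,Cleo} as another (2 orders).
That leaves 7 units to arrange: 2 × 2 × 7! = 4 × 5040 = 20160.

20160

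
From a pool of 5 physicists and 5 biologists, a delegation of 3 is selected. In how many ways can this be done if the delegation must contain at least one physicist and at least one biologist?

Total 3-person selections from all 10: C(10,3) = 120.
Selections missing a whole group: no physicists → C(5,3) = 10; no biologists → C(5,3) = 10.
Both groups omitted at once is impossible, so 120 − 20 = 100.

100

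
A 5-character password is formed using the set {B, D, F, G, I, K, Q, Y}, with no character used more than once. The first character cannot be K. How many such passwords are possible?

5880

The first character has 8−1 = 7 choices (anything except K).
The remaining 4 characters are filled from the other 7 symbols without repetition: 7 × 6 × 5 × 4 = 840.
Total: 7 × 840 = 5880.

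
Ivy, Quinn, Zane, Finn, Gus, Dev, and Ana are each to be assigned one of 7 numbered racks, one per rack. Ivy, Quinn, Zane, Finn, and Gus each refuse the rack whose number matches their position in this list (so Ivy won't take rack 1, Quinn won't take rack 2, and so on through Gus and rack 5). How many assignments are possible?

Let Aᵢ (for 1 ≤ i ≤ 5) be the placements that put person i in their forbidden rack. Any j of these fix j positions, leaving (7−j)! ways to fill the rest, and there are C(5,j) ways to pick which j.
By inclusion–exclusion, the number of valid placements is Σ_{j=0}^{5} (−1)^j C(5,j)·(7−j)!.
Computing: 5040 − 3600 + 1200 − 240 + 30 − 2 = 2428.

2428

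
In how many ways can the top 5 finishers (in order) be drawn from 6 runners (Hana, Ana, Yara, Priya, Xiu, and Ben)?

720

There are 6 choices for 1st place, 5 for 2nd, and so on down to 2 for position 5.
That gives 6 × 5 × 4 × 3 × 2 = 720.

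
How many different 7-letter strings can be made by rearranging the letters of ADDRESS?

Letter multiplicities in ADDRESS: A×1, D×2, E×1, R×1, S×2.
The number of distinct arrangements is 7!/(2!·2!) = 5040/4 = 1260.

1260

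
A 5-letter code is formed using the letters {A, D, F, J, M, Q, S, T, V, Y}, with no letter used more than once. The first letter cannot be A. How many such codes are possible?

The first letter has 10−1 = 9 choices (anything except A).
The remaining 4 letters are filled from the other 9 symbols without repetition: 9 × 8 × 7 × 6 = 3024.
Total: 9 × 3024 = 27216.

27216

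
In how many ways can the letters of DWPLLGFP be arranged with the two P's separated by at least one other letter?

There are 8!/(2!·2!) = 10080 arrangements of DWPLLGFP in total.
Arrangements with the P's together: treat PP as one letter, giving (7)!/(2!) = 2520.
Hence 10080 − 2520 = 7560.

7560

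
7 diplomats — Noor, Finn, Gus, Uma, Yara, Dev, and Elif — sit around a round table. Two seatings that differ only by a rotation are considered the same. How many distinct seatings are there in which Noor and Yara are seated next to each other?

Glue Noor and Yara into a block (2 internal orders). Seating 6 units around a circle gives (5)! arrangements.
So 2 × (5)! = 2 × 120 = 240.

240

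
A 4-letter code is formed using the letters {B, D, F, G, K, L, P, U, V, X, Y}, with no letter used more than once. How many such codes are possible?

7920

This is a permutation of 4 out of 11: P(11,4) = 11!/7!.
11 × 10 × 9 × 8 = 7920.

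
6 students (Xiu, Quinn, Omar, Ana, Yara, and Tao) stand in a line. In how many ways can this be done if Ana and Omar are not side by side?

480

Of the 6! = 720 arrangements, those with Ana and Omar adjacent number 2 × 5! = 240 (treat the pair as a block with 2 internal orders).
Complementary counting: 720 − 240 = 480.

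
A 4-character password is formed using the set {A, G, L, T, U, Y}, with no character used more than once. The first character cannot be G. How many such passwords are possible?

300

The first character has 6−1 = 5 choices (anything except G).
The remaining 3 characters are filled from the other 5 symbols without repetition: 5 × 4 × 3 = 60.
Total: 5 × 60 = 300.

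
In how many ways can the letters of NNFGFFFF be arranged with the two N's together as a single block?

Treat the 2 copies of N as a single block. The multiset to arrange is then {NN, F, F, F, F, F, G}, 7 items in all.
That gives (7)!/(5!) = 42 arrangements.

42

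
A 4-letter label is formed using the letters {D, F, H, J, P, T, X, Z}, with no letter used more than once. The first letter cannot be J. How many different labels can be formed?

1470

The first letter has 8−1 = 7 choices (anything except J).
The remaining 3 letters are filled from the other 7 symbols without repetition: 7 × 6 × 5 = 210.
Total: 7 × 210 = 1470.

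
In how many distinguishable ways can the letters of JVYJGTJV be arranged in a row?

JVYJGTJV has 8 letters with J appearing 3 times and V appearing twice.
Dividing 8! = 40320 by 3!·2! = 12 for the repeated letters gives 3360.

3360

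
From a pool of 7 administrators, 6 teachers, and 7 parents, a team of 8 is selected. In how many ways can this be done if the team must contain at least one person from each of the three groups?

120393

Unrestricted: C(20,8) = 125970 ways to pick any 8 of the 20.
Selections missing a whole group: no administrators → C(13,8) = 1287; no teachers → C(14,8) = 3003; no parents → C(13,8) = 1287.
Add back selections omitting two groups (i.e. drawn from a single group): C(7,8) + C(6,8) + C(7,8) = 0.
By inclusion–exclusion: 125970 − 5577 + 0 = 120393.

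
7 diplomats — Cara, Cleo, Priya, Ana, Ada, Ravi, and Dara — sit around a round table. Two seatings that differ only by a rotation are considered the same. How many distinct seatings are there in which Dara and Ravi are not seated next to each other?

480

Without the restriction there are (6)! = 720 seatings.
Seatings with Dara beside Ravi: treat them as a block with 2 internal orders, giving 2 × (5)! = 240.
Subtracting, 720 − 240 = 480.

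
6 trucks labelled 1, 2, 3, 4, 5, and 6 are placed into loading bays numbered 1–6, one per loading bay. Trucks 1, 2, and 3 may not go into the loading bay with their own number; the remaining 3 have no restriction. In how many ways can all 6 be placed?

426

Let Aᵢ (for i ∈ {1, 2, 3}) be the placements that put truck i in its forbidden loading bay. Any j of these fix j positions, leaving (6−j)! ways to fill the rest, and there are C(3,j) ways to pick which j.
By inclusion–exclusion, the number of valid placements is Σ_{j=0}^{3} (−1)^j C(3,j)·(6−j)!.
Computing: 720 − 360 + 72 − 6 = 426.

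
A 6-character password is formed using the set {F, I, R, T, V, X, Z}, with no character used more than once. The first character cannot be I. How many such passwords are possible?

4320

The first character has 7−1 = 6 choices (anything except I).
The remaining 5 characters are filled from the other 6 symbols without repetition: 6 × 5 × 4 × 3 × 2 = 720.
Total: 6 × 720 = 4320.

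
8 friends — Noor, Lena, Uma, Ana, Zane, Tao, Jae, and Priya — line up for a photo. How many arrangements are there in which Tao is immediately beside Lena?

10080

Glue Tao and Lena into one block (2 internal orders), leaving 7 units to arrange in a row.
That gives 2 × 7! = 2 × 5040 = 10080.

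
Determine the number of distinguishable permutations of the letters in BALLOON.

1260

BALLOON has 7 letters with L appearing twice and O appearing twice.
Dividing 7! = 5040 by 2!·2! = 4 for the repeated letters gives 1260.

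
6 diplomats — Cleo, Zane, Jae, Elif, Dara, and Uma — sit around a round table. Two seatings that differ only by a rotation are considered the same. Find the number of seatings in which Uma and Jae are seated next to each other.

48

Glue Uma and Jae into a block (2 internal orders). Seating 5 units around a circle gives (4)! arrangements.
So 2 × (4)! = 2 × 24 = 48.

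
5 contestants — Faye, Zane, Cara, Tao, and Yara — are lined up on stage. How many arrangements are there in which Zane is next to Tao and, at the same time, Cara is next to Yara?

Treat {Zane,Tao} as one block (2 orders) and {Cara,Yara} as another (2 orders).
That leaves 3 units to arrange: 2 × 2 × 3! = 4 × 6 = 24.

24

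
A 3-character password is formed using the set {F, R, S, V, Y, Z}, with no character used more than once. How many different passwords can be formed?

This is a permutation of 3 out of 6: P(6,3) = 6!/3!.
That product is 6 × 5 × 4 = 120.

120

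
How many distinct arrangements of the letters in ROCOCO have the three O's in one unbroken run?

12

Treat the 3 copies of O as a single block. The multiset to arrange is then {OOO, C, C, R}, 4 items in all.
That gives (4)!/(2!) = 12 arrangements.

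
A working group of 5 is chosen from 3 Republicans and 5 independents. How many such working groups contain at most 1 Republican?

Split by how many Republicans are chosen (0 through 1).
Sum: C(3,0)·C(5,5) + C(3,1)·C(5,4) = 1 + 15 = 16.

16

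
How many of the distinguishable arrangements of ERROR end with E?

4

With the last slot taken by E, it remains to arrange the other 4 letters (RROR).
Those 4 letters have R appearing 3 times, giving (4)!/(3!) = 4.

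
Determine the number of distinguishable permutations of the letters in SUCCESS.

SUCCESS has 7 letters with C appearing twice and S appearing 3 times.
The number of distinct arrangements is 7!/(3!·2!) = 5040/12 = 420.

420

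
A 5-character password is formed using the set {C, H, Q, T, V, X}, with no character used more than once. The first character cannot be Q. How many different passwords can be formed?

The first character has 6−1 = 5 choices (anything except Q).
The remaining 4 characters are filled from the other 5 symbols without repetition: 5 × 4 × 3 × 2 = 120.
Total: 5 × 120 = 600.

600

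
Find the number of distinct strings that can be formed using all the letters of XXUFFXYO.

3360

XXUFFXYO has 8 letters with F appearing twice and X appearing 3 times.
The number of distinct arrangements is 8!/(3!·2!) = 40320/12 = 3360.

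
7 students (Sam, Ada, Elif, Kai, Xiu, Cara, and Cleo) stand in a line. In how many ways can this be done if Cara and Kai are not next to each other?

3600

There are 7! = 5040 arrangements in all. If Cara and Kai are adjacent, merging them into one block gives 2·(6)! = 1440 arrangements.
So 5040 − 1440 = 3600 arrangements keep them apart.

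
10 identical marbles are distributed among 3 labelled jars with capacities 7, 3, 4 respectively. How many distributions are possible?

Ignoring the caps, the number of non-negative solutions to x_1+…+x_3 = 10 is C(12,2) = 66.
Subtract solutions that violate a single cap (substitute x_i' = x_i − (cap_i+1)): x_1 ≥ 8 gives C(4,2) = 6; x_2 ≥ 4 gives C(8,2) = 28; x_3 ≥ 5 gives C(7,2) = 21. Together 55.
Add back pairs where two caps are both exceeded: 0 + 0 + 3 = 3.
By inclusion–exclusion the count is 66 − 55 + 3 = 14.

14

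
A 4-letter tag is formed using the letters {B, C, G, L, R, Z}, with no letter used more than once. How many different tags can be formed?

This is a permutation of 4 out of 6: P(6,4) = 6!/2!.
That product is 6 × 5 × 4 × 3 = 360.

360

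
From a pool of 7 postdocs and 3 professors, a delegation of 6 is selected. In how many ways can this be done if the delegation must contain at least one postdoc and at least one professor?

203

With no constraint there are C(10,6) = 210 possible selections.
Subtract selections that omit an entire group: no postdocs → C(3,6) = 0; no professors → C(7,6) = 7.
Both groups omitted at once is impossible, so 210 − 7 = 203.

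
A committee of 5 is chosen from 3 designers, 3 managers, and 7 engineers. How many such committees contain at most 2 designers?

Split by how many designers are chosen (0 through 2).
Sum: C(3,0)·C(10,5) + C(3,1)·C(10,4) + C(3,2)·C(10,3) = 252 + 630 + 360 = 1242.

1242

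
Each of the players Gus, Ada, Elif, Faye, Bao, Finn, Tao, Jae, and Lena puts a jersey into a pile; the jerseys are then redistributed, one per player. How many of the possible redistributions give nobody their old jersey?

This is the derangement count D_9: permutations of 9 items with no fixed point.
By inclusion–exclusion this is Σ_{j=0}^{9} (−1)^j C(9,j)·(9−j)!.
Computing: 362880 − 362880 + 181440 − 60480 + 15120 − 3024 + 504 − 72 + 9 − 1 = 133496.

133496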